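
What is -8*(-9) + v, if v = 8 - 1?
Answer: 79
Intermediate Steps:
v = 7
-8*(-9) + v = -8*(-9) + 7 = 72 + 7 = 79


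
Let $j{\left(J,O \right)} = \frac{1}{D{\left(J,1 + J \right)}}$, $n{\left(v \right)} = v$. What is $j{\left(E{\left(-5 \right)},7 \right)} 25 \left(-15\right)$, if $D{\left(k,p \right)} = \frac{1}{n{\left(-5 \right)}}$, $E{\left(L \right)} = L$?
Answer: $1875$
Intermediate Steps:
$D{\left(k,p \right)} = - \frac{1}{5}$ ($D{\left(k,p \right)} = \frac{1}{-5} = - \frac{1}{5}$)
$j{\left(J,O \right)} = -5$ ($j{\left(J,O \right)} = \frac{1}{- \frac{1}{5}} = -5$)
$j{\left(E{\left(-5 \right)},7 \right)} 25 \left(-15\right) = \left(-5\right) 25 \left(-15\right) = \left(-125\right) \left(-15\right) = 1875$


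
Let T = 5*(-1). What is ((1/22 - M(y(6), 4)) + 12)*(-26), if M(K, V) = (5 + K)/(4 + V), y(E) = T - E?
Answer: -7319/22 ≈ -332.68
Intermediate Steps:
T = -5
y(E) = -5 - E
M(K, V) = (5 + K)/(4 + V)
((1/22 - M(y(6), 4)) + 12)*(-26) = ((1/22 - (5 + (-5 - 1*6))/(4 + 4)) + 12)*(-26) = ((1/22 - (5 + (-5 - 6))/8) + 12)*(-26) = ((1/22 - (5 - 11)/8) + 12)*(-26) = ((1/22 - (-6)/8) + 12)*(-26) = ((1/22 - 1*(-¾)) + 12)*(-26) = ((1/22 + ¾) + 12)*(-26) = (35/44 + 12)*(-26) = (563/44)*(-26) = -7319/22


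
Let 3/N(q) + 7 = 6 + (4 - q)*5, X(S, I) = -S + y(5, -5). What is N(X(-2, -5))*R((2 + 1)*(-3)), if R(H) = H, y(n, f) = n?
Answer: 27/16 ≈ 1.6875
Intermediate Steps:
X(S, I) = 5 - S (X(S, I) = -S + 5 = 5 - S)
N(q) = 3/(19 - 5*q) (N(q) = 3/(-7 + (6 + (4 - q)*5)) = 3/(-7 + (6 + (20 - 5*q))) = 3/(-7 + (26 - 5*q)) = 3/(19 - 5*q))
N(X(-2, -5))*R((2 + 1)*(-3)) = (-3/(-19 + 5*(5 - 1*(-2))))*((2 + 1)*(-3)) = (-3/(-19 + 5*(5 + 2)))*(3*(-3)) = -3/(-19 + 5*7)*(-9) = -3/(-19 + 35)*(-9) = -3/16*(-9) = 27/16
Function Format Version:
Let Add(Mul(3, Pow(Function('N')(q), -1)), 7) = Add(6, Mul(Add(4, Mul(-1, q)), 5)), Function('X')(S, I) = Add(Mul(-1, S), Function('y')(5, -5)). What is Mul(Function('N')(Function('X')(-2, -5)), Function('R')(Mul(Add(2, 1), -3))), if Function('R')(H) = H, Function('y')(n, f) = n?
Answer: Rational(27, 16) ≈ 1.6875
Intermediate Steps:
Function('X')(S, I) = Add(5, Mul(-1, S)) (Function('X')(S, I) = Add(Mul(-1, S), 5) = Add(5, Mul(-1, S)))
Function('N')(q) = Mul(3, Pow(Add(19, Mul(-5, q)), -1)) (Function('N')(q) = Mul(3, Pow(Add(-7, Add(6, Mul(Add(4, Mul(-1, q)), 5))), -1)) = Mul(3, Pow(Add(-7, Add(6, Add(20, Mul(-5, q)))), -1)) = Mul(3, Pow(Add(-7, Add(26, Mul(-5, q))), -1)) = Mul(3, Pow(Add(19, Mul(-5, q)), -1)))
Mul(Function('N')(Function('X')(-2, -5)), Function('R')(Mul(Add(2, 1), -3))) = Mul(Mul(-3, Pow(Add(-19, Mul(5, Add(5, Mul(-1, -2)))), -1)), Mul(Add(2, 1), -3)) = Mul(Mul(-3, Pow(Add(-19, Mul(5, Add(5, 2))), -1)), Mul(3, -3)) = Mul(Mul(-3, Pow(Add(-19, Mul(5, 7)), -1)), -9) = Mul(Mul(-3, Pow(Add(-19, 35), -1)), -9) = Mul(Mul(-3, Pow(16, -1)), -9) = Mul(Mul(-3, Rational(1, 16)), -9) = Mul(Rational(-3, 16), -9) = Rational(27, 16)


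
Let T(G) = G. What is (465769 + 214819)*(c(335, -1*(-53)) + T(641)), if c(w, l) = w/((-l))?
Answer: 22893619144/53 ≈ 4.3195e+8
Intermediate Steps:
c(w, l) = -w/l (c(w, l) = w*(-1/l) = -w/l)
(465769 + 214819)*(c(335, -1*(-53)) + T(641)) = (465769 + 214819)*(-1*335/(-1*(-53)) + 641) = 680588*(-1*335/53 + 641) = 680588*(-1*335*1/53 + 641) = 680588*(-335/53 + 641) = 680588*(33638/53) = 22893619144/53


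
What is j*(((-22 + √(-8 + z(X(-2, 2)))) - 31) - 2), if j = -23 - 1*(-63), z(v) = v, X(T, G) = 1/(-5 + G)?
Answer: -2200 + 200*I*√3/3 ≈ -2200.0 + 115.47*I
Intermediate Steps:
j = 40 (j = -23 + 63 = 40)
j*(((-22 + √(-8 + z(X(-2, 2)))) - 31) - 2) = 40*(((-22 + √(-8 + 1/(-5 + 2))) - 31) - 2) = 40*(((-22 + √(-8 + 1/(-3))) - 31) - 2) = 40*(((-22 + √(-8 - ⅓)) - 31) - 2) = 40*(((-22 + √(-25/3)) - 31) - 2) = 40*(((-22 + 5*I*√3/3) - 31) - 2) = 40*((-53 + 5*I*√3/3) - 2) = 40*(-55 + 5*I*√3/3) = -2200 + 200*I*√3/3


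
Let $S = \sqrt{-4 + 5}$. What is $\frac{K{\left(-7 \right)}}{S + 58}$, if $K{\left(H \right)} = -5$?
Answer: $- \frac{5}{59} \approx -0.084746$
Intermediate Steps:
$S = 1$ ($S = \sqrt{1} = 1$)
$\frac{K{\left(-7 \right)}}{S + 58} = - \frac{5}{1 + 58} = - \frac{5}{59}$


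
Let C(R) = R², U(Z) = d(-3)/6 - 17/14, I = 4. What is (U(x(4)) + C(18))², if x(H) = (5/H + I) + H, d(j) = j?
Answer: 5089536/49 ≈ 1.0387e+5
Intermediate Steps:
x(H) = 4 + H + 5/H (x(H) = (5/H + 4) + H = (4 + 5/H) + H = 4 + H + 5/H)
U(Z) = -12/7 (U(Z) = -3/6 - 17/14 = -3*⅙ - 17*1/14 = -½ - 17/14 = -12/7)
(U(x(4)) + C(18))² = (-12/7 + 18²)² = (-12/7 + 324)² = (2256/7)² = 5089536/49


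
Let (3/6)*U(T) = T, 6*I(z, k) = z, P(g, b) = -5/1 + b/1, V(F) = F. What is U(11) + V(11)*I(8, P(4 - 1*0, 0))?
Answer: 110/3 ≈ 36.667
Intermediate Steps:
P(g, b) = -5 + b (P(g, b) = -5*1 + b*1 = -5 + b)
I(z, k) = z/6
U(T) = 2*T
U(11) + V(11)*I(8, P(4 - 1*0, 0)) = 2*11 + 11*((⅙)*8) = 22 + 11*(4/3) = 22 + 44/3 = 110/3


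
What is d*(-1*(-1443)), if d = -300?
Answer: -432900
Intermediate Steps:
d*(-1*(-1443)) = -(-300)*(-1443) = -300*1443 = -432900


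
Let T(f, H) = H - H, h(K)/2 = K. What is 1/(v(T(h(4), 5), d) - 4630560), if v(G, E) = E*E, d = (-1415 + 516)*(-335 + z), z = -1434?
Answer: 1/2529148059001 ≈ 3.9539e-13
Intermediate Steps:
h(K) = 2*K
d = 1590331 (d = (-1415 + 516)*(-335 - 1434) = -899*(-1769) = 1590331)
T(f, H) = 0
v(G, E) = E**2
1/(v(T(h(4), 5), d) - 4630560) = 1/(1590331**2 - 4630560) = 1/(2529152689561 - 4630560) = 1/2529148059001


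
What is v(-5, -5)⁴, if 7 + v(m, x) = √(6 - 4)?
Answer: (7 - √2)⁴ ≈ 973.50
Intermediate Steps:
v(m, x) = -7 + √2 (v(m, x) = -7 + √(6 - 4) = -7 + √2)
v(-5, -5)⁴ = (-7 + √2)⁴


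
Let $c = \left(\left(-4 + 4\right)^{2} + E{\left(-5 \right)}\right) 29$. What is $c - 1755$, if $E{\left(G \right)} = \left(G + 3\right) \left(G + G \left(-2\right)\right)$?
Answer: $-2045$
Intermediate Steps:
$E{\left(G \right)} = - G \left(3 + G\right)$ ($E{\left(G \right)} = \left(3 + G\right) \left(G - 2 G\right) = \left(3 + G\right) \left(- G\right) = - G \left(3 + G\right)$)
$c = -290$ ($c = \left(\left(-4 + 4\right)^{2} - - 5 \left(3 - 5\right)\right) 29 = \left(0^{2} - \left(-5\right) \left(-2\right)\right) 29 = \left(0 - 10\right) 29 = \left(-10\right) 29 = -290$)
$c - 1755 = -290 - 1755 = -2045$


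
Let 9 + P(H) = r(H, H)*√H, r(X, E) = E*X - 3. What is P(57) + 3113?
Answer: 3104 + 3246*√57 ≈ 27611.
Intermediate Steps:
r(X, E) = -3 + E*X
P(H) = -9 + √H*(-3 + H²) (P(H) = -9 + (-3 + H*H)*√H = -9 + (-3 + H²)*√H = -9 + √H*(-3 + H²))
P(57) + 3113 = (-9 + √57*(-3 + 57²)) + 3113 = (-9 + √57*(-3 + 3249)) + 3113 = (-9 + √57*3246) + 3113 = (-9 + 3246*√57) + 3113 = 3104 + 3246*√57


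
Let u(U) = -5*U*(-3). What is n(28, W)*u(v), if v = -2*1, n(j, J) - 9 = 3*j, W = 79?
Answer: -2790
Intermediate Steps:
n(j, J) = 9 + 3*j
v = -2
u(U) = 15*U
n(28, W)*u(v) = (9 + 3*28)*(15*(-2)) = (9 + 84)*(-30) = 93*(-30) = -2790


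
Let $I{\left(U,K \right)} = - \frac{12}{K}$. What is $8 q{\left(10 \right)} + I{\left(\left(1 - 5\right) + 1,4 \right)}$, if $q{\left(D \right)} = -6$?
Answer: $-51$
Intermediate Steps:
$8 q{\left(10 \right)} + I{\left(\left(1 - 5\right) + 1,4 \right)} = 8 \left(-6\right) - \frac{12}{4} = -48 - 3 = -51$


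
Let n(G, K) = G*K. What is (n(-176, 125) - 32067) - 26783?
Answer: -80850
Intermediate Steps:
(n(-176, 125) - 32067) - 26783 = (-176*125 - 32067) - 26783 = (-22000 - 32067) - 26783 = -54067 - 26783 = -80850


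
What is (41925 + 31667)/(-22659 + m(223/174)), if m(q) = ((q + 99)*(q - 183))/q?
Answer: -2855516784/1430934449 ≈ -1.9956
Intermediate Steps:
m(q) = (-183 + q)*(99 + q)/q (m(q) = ((99 + q)*(-183 + q))/q = ((-183 + q)*(99 + q))/q = (-183 + q)*(99 + q)/q)
(41925 + 31667)/(-22659 + m(223/174)) = (41925 + 31667)/(-22659 + (-84 + 223/174 - 18117/(223/174))) = 73592/(-22659 + (-84 + 223*(1/174) - 18117/(223*(1/174)))) = 73592/(-22659 + (-84 + 223/174 - 18117/223/174)) = 73592/(-22659 + (-84 + 223/174 - 18117*174/223)) = 73592/(-22659 + (-84 + 223/174 - 3152358/223)) = 73592/(-22659 - 551719931/38802) = 73592/(-1430934449/38802) = 73592*(-38802/1430934449) = -2855516784/1430934449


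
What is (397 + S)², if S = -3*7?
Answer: 141376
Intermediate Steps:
S = -21
(397 + S)² = (397 - 21)² = 376² = 141376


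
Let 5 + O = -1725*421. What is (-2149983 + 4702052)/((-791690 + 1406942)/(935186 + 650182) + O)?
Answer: -337164043866/95945098949 ≈ -3.5141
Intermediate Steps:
O = -726230 (O = -5 - 1725*421 = -5 - 726225 = -726230)
(-2149983 + 4702052)/((-791690 + 1406942)/(935186 + 650182) + O) = (-2149983 + 4702052)/((-791690 + 1406942)/(935186 + 650182) - 726230) = 2552069/(615252/1585368 - 726230) = 2552069/(615252*(1/1585368) - 726230) = 2552069/(51271/132114 - 726230) = 2552069/(-95945098949/132114) = 2552069*(-132114/95945098949) = -337164043866/95945098949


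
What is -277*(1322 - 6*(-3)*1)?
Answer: -371180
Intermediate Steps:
-277*(1322 - 6*(-3)*1) = -277*(1322 + 18*1) = -277*(1322 + 18) = -277*1340 = -371180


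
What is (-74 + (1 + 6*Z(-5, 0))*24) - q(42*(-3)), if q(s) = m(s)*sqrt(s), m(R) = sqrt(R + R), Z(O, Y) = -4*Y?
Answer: -50 + 126*sqrt(2) ≈ 128.19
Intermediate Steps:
m(R) = sqrt(2)*sqrt(R) (m(R) = sqrt(2*R) = sqrt(2)*sqrt(R))
q(s) = s*sqrt(2) (q(s) = (sqrt(2)*sqrt(s))*sqrt(s) = s*sqrt(2))
(-74 + (1 + 6*Z(-5, 0))*24) - q(42*(-3)) = (-74 + (1 + 6*(-4*0))*24) - 42*(-3)*sqrt(2) = (-74 + (1 + 6*0)*24) - (-126)*sqrt(2) = (-74 + (1 + 0)*24) + 126*sqrt(2) = (-74 + 1*24) + 126*sqrt(2) = (-74 + 24) + 126*sqrt(2) = -50 + 126*sqrt(2)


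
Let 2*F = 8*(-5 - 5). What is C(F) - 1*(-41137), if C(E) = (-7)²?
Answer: 41186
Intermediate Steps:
F = -40 (F = (8*(-5 - 5))/2 = (8*(-10))/2 = (½)*(-80) = -40)
C(E) = 49
C(F) - 1*(-41137) = 49 - 1*(-41137) = 49 + 41137 = 41186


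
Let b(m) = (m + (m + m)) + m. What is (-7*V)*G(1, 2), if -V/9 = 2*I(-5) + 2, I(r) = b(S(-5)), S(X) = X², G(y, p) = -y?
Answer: -12726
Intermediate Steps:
b(m) = 4*m (b(m) = (m + 2*m) + m = 3*m + m = 4*m)
I(r) = 100 (I(r) = 4*(-5)² = 4*25 = 100)
V = -1818 (V = -9*(2*100 + 2) = -9*(200 + 2) = -9*202 = -1818)
(-7*V)*G(1, 2) = (-7*(-1818))*(-1*1) = 12726*(-1) = -12726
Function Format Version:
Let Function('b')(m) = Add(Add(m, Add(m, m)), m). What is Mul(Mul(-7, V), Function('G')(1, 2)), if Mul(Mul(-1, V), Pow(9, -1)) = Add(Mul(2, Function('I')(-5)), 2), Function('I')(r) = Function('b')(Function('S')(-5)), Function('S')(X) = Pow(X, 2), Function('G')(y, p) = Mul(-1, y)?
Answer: -12726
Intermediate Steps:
Function('b')(m) = Mul(4, m) (Function('b')(m) = Add(Add(m, Mul(2, m)), m) = Add(Mul(3, m), m) = Mul(4, m))
Function('I')(r) = 100 (Function('I')(r) = Mul(4, Pow(-5, 2)) = Mul(4, 25) = 100)
V = -1818 (V = Mul(-9, Add(Mul(2, 100), 2)) = Mul(-9, Add(200, 2)) = Mul(-9, 202) = -1818)
Mul(Mul(-7, V), Function('G')(1, 2)) = Mul(Mul(-7, -1818), Mul(-1, 1)) = Mul(12726, -1) = -12726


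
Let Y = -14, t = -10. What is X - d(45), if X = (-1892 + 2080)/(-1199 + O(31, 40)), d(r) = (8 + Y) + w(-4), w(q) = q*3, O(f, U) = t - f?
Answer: 5533/310 ≈ 17.848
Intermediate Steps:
O(f, U) = -10 - f
w(q) = 3*q
d(r) = -18 (d(r) = (8 - 14) + 3*(-4) = -6 - 12 = -18)
X = -47/310 (X = (-1892 + 2080)/(-1199 + (-10 - 1*31)) = 188/(-1199 + (-10 - 31)) = 188/(-1199 - 41) = 188/(-1240) = 188*(-1/1240) = -47/310 ≈ -0.15161)
X - d(45) = -47/310 - 1*(-18) = -47/310 + 18 = 5533/310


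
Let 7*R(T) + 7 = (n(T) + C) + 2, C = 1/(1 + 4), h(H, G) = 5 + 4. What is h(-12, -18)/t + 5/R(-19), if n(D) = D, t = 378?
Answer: -1033/714 ≈ -1.4468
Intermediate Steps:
h(H, G) = 9
C = ⅕ (C = 1/5 = ⅕ ≈ 0.20000)
R(T) = -24/35 + T/7 (R(T) = -1 + ((T + ⅕) + 2)/7 = -1 + ((⅕ + T) + 2)/7 = -1 + (11/5 + T)/7 = -1 + (11/35 + T/7) = -24/35 + T/7)
h(-12, -18)/t + 5/R(-19) = 9/378 + 5/(-24/35 + (⅐)*(-19)) = 9*(1/378) + 5/(-24/35 - 19/7) = 1/42 + 5/(-17/5) = 1/42 + 5*(-5/17) = 1/42 - 25/17 = -1033/714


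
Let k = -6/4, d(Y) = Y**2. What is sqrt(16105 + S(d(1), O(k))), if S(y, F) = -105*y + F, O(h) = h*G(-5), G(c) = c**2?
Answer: 5*sqrt(2554)/2 ≈ 126.34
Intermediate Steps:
k = -3/2 (k = -6*1/4 = -3/2 ≈ -1.5000)
O(h) = 25*h (O(h) = h*(-5)**2 = h*25 = 25*h)
S(y, F) = F - 105*y
sqrt(16105 + S(d(1), O(k))) = sqrt(16105 + (25*(-3/2) - 105*1**2)) = sqrt(16105 + (-75/2 - 105*1)) = sqrt(16105 + (-75/2 - 105)) = sqrt(16105 - 285/2) = sqrt(31925/2) = 5*sqrt(2554)/2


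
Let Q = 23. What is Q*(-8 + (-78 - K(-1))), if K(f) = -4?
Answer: -1886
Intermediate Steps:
Q*(-8 + (-78 - K(-1))) = 23*(-8 + (-78 - 1*(-4))) = 23*(-8 + (-78 + 4)) = 23*(-8 - 74) = 23*(-82) = -1886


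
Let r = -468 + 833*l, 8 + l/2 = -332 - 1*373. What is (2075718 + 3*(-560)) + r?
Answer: 885712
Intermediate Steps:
l = -1426 (l = -16 + 2*(-332 - 1*373) = -16 + 2*(-332 - 373) = -16 + 2*(-705) = -16 - 1410 = -1426)
r = -1188326 (r = -468 + 833*(-1426) = -468 - 1187858 = -1188326)
(2075718 + 3*(-560)) + r = (2075718 + 3*(-560)) - 1188326 = (2075718 - 1680) - 1188326 = 2074038 - 1188326 = 885712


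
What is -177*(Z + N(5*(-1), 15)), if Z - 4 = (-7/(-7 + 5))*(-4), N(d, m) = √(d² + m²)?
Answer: 1770 - 885*√10 ≈ -1028.6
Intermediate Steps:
Z = -10 (Z = 4 + (-7/(-7 + 5))*(-4) = 4 + (-7/(-2))*(-4) = 4 - ½*(-7)*(-4) = 4 + (7/2)*(-4) = 4 - 14 = -10)
-177*(Z + N(5*(-1), 15)) = -177*(-10 + √((5*(-1))² + 15²)) = -177*(-10 + √((-5)² + 225)) = -177*(-10 + √(25 + 225)) = -177*(-10 + √250) = -177*(-10 + 5*√10) = 1770 - 885*√10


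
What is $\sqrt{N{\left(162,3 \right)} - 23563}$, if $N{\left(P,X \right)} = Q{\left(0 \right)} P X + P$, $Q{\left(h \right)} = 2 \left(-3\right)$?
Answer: $i \sqrt{26317} \approx 162.23 i$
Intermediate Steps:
$Q{\left(h \right)} = -6$
$N{\left(P,X \right)} = P - 6 P X$ ($N{\left(P,X \right)} = - 6 P X + P = P - 6 P X$)
$\sqrt{N{\left(162,3 \right)} - 23563} = \sqrt{162 \left(1 - 18\right) - 23563} = \sqrt{162 \left(-17\right) - 23563} = \sqrt{-2754 - 23563} = \sqrt{-26317} = i \sqrt{26317}$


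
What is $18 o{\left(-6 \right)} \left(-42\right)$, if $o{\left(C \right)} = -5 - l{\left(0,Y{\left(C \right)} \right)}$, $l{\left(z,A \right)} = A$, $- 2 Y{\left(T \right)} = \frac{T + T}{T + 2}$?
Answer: $2646$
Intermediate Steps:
$Y{\left(T \right)} = - \frac{T}{2 + T}$ ($Y{\left(T \right)} = - \frac{\left(T + T\right) \frac{1}{T + 2}}{2} = - \frac{2 T \frac{1}{2 + T}}{2} = - \frac{T}{2 + T}$)
$o{\left(C \right)} = -5 + \frac{C}{2 + C}$ ($o{\left(C \right)} = -5 - - \frac{C}{2 + C} = -5 + \frac{C}{2 + C}$)
$18 o{\left(-6 \right)} \left(-42\right) = 18 \frac{2 \left(-5 - -12\right)}{2 - 6} \left(-42\right) = 18 \frac{2 \left(-5 + 12\right)}{-4} \left(-42\right) = 18 \cdot 2 \left(- \frac{1}{4}\right) 7 \left(-42\right) = 18 \left(- \frac{7}{2}\right) \left(-42\right) = \left(-63\right) \left(-42\right) = 2646$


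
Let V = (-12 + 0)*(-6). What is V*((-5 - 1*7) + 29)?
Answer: 1224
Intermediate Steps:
V = 72 (V = -12*(-6) = 72)
V*((-5 - 1*7) + 29) = 72*((-5 - 1*7) + 29) = 72*((-5 - 7) + 29) = 72*(-12 + 29) = 72*17 = 1224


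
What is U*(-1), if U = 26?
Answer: -26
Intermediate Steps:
U*(-1) = 26*(-1) = -26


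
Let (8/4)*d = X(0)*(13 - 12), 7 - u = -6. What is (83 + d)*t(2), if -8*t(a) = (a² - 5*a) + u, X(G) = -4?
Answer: -567/8 ≈ -70.875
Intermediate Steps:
u = 13 (u = 7 - 1*(-6) = 7 + 6 = 13)
d = -2 (d = (-4*(13 - 12))/2 = (-4*1)/2 = (½)*(-4) = -2)
t(a) = -13/8 - a²/8 + 5*a/8 (t(a) = -((a² - 5*a) + 13)/8 = -(13 + a² - 5*a)/8 = -13/8 - a²/8 + 5*a/8)
(83 + d)*t(2) = (83 - 2)*(-13/8 - ⅛*2² + (5/8)*2) = 81*(-13/8 - ⅛*4 + 5/4) = 81*(-13/8 - ½ + 5/4) = 81*(-7/8) = -567/8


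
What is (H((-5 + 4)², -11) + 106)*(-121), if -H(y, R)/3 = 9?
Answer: -9559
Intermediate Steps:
H(y, R) = -27 (H(y, R) = -3*9 = -27)
(H((-5 + 4)², -11) + 106)*(-121) = (-27 + 106)*(-121) = 79*(-121) = -9559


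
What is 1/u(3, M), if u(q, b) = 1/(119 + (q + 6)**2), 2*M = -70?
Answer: 200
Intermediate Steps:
M = -35 (M = (1/2)*(-70) = -35)
u(q, b) = 1/(119 + (6 + q)**2)
1/u(3, M) = 1/(1/(119 + (6 + 3)**2)) = 1/(1/(119 + 9**2)) = 1/(1/(119 + 81)) = 1/(1/200) = 200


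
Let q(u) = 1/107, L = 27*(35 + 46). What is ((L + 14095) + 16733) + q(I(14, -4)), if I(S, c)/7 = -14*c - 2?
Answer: 3532606/107 ≈ 33015.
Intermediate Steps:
I(S, c) = -14 - 98*c (I(S, c) = 7*(-14*c - 2) = 7*(-2 - 14*c) = -14 - 98*c)
L = 2187 (L = 27*81 = 2187)
q(u) = 1/107
((L + 14095) + 16733) + q(I(14, -4)) = ((2187 + 14095) + 16733) + 1/107 = (16282 + 16733) + 1/107 = 33015 + 1/107 = 3532606/107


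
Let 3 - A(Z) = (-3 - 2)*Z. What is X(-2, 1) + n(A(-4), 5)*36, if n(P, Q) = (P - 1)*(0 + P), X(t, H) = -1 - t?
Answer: 11017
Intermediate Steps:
A(Z) = 3 + 5*Z (A(Z) = 3 - (-3 - 2)*Z = 3 - (-5)*Z = 3 + 5*Z)
n(P, Q) = P*(-1 + P) (n(P, Q) = (-1 + P)*P = P*(-1 + P))
X(-2, 1) + n(A(-4), 5)*36 = (-1 - 1*(-2)) + ((3 + 5*(-4))*(-1 + (3 + 5*(-4))))*36 = (-1 + 2) + ((3 - 20)*(-1 + (3 - 20)))*36 = 1 - 17*(-1 - 17)*36 = 1 - 17*(-18)*36 = 1 + 306*36 = 1 + 11016 = 11017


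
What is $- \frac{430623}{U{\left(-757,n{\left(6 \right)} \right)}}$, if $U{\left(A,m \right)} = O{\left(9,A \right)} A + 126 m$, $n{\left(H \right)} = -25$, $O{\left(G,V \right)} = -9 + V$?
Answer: $- \frac{430623}{576712} \approx -0.74669$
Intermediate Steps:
$U{\left(A,m \right)} = 126 m + A \left(-9 + A\right)$ ($U{\left(A,m \right)} = \left(-9 + A\right) A + 126 m = A \left(-9 + A\right) + 126 m = 126 m + A \left(-9 + A\right)$)
$- \frac{430623}{U{\left(-757,n{\left(6 \right)} \right)}} = - \frac{430623}{126 \left(-25\right) - 757 \left(-9 - 757\right)} = - \frac{430623}{-3150 - -579862} = - \frac{430623}{-3150 + 579862} = - \frac{430623}{576712}$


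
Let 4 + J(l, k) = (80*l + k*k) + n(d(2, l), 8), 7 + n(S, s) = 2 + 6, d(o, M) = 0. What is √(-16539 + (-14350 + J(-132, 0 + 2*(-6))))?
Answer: 2*I*√10327 ≈ 203.24*I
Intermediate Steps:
n(S, s) = 1 (n(S, s) = -7 + (2 + 6) = -7 + 8 = 1)
J(l, k) = -3 + k² + 80*l (J(l, k) = -4 + ((80*l + k*k) + 1) = -4 + ((80*l + k²) + 1) = -4 + ((k² + 80*l) + 1) = -4 + (1 + k² + 80*l) = -3 + k² + 80*l)
√(-16539 + (-14350 + J(-132, 0 + 2*(-6)))) = √(-16539 + (-14350 + (-3 + (0 + 2*(-6))² + 80*(-132)))) = √(-16539 + (-14350 + (-3 + (0 - 12)² - 10560))) = √(-16539 + (-14350 + (-3 + (-12)² - 10560))) = √(-16539 + (-14350 + (-3 + 144 - 10560))) = √(-16539 + (-14350 - 10419)) = √(-16539 - 24769) = √(-41308) = 2*I*√10327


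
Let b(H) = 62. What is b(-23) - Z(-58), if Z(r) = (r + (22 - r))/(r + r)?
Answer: 3607/58 ≈ 62.190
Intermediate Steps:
Z(r) = 11/r (Z(r) = 22/((2*r)) = 22*(1/(2*r)) = 11/r)
b(-23) - Z(-58) = 62 - 11/(-58) = 62 - 11*(-1)/58 = 62 - 1*(-11/58) = 62 + 11/58 = 3607/58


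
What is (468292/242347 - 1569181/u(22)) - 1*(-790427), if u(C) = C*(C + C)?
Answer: 185047935578441/234591896 ≈ 7.8881e+5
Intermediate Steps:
u(C) = 2*C² (u(C) = C*(2*C) = 2*C²)
(468292/242347 - 1569181/u(22)) - 1*(-790427) = (468292/242347 - 1569181/(2*22²)) - 1*(-790427) = (468292*(1/242347) - 1569181/(2*484)) + 790427 = (468292/242347 - 1569181/968) + 790427 = -379833001151/234591896 + 790427 = 185047935578441/234591896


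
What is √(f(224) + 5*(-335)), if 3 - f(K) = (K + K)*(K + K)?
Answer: 2*I*√50594 ≈ 449.86*I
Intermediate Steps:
f(K) = 3 - 4*K² (f(K) = 3 - (K + K)*(K + K) = 3 - 2*K*2*K = 3 - 4*K²)
√(f(224) + 5*(-335)) = √((3 - 4*224²) + 5*(-335)) = √((3 - 4*50176) - 1675) = √((3 - 200704) - 1675) = √(-200701 - 1675) = √(-202376) = 2*I*√50594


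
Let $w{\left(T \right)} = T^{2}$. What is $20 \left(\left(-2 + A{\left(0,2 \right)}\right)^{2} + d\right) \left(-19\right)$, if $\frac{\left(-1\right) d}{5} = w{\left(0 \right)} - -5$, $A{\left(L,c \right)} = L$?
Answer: $7980$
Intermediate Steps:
$d = -25$ ($d = - 5 \left(0^{2} - -5\right) = - 5 \left(0 + 5\right) = \left(-5\right) 5 = -25$)
$20 \left(\left(-2 + A{\left(0,2 \right)}\right)^{2} + d\right) \left(-19\right) = 20 \left(\left(-2 + 0\right)^{2} - 25\right) \left(-19\right) = 20 \left(\left(-2\right)^{2} - 25\right) \left(-19\right) = 20 \left(4 - 25\right) \left(-19\right) = 20 \left(-21\right) \left(-19\right) = \left(-420\right) \left(-19\right) = 7980$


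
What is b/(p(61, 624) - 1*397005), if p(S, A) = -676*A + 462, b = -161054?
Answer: 161054/818367 ≈ 0.19680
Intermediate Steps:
p(S, A) = 462 - 676*A
b/(p(61, 624) - 1*397005) = -161054/((462 - 676*624) - 1*397005) = -161054/((462 - 421824) - 397005) = -161054/(-421362 - 397005) = -161054/(-818367) = -161054*(-1/818367) = 161054/818367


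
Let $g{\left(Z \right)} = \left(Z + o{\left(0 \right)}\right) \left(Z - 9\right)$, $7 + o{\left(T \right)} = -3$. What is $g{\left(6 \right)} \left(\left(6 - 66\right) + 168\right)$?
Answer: $1296$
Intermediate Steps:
$o{\left(T \right)} = -10$ ($o{\left(T \right)} = -7 - 3 = -10$)
$g{\left(Z \right)} = \left(-10 + Z\right) \left(-9 + Z\right)$ ($g{\left(Z \right)} = \left(Z - 10\right) \left(Z - 9\right) = \left(-10 + Z\right) \left(-9 + Z\right)$)
$g{\left(6 \right)} \left(\left(6 - 66\right) + 168\right) = \left(90 + 6^{2} - 114\right) \left(\left(6 - 66\right) + 168\right) = \left(90 + 36 - 114\right) \left(-60 + 168\right) = 12 \cdot 108 = 1296$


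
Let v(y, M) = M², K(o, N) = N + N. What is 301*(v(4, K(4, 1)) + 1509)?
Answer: 455413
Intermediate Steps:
K(o, N) = 2*N
301*(v(4, K(4, 1)) + 1509) = 301*((2*1)² + 1509) = 301*(2² + 1509) = 301*(4 + 1509) = 301*1513 = 455413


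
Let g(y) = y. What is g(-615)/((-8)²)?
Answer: -615/64 ≈ -9.6094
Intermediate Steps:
g(-615)/((-8)²) = -615/((-8)²) = -615/64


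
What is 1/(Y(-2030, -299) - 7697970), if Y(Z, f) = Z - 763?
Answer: -1/7700763 ≈ -1.2986e-7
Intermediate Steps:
Y(Z, f) = -763 + Z
1/(Y(-2030, -299) - 7697970) = 1/((-763 - 2030) - 7697970) = 1/(-2793 - 7697970) = 1/(-7700763) = -1/7700763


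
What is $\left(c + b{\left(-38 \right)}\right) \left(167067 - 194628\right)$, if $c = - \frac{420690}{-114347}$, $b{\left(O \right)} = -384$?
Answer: $\frac{1198588147038}{114347} \approx 1.0482 \cdot 10^{7}$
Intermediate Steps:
$c = \frac{420690}{114347}$ ($c = \left(-420690\right) \left(- \frac{1}{114347}\right) = \frac{420690}{114347} \approx 3.6791$)
$\left(c + b{\left(-38 \right)}\right) \left(167067 - 194628\right) = \left(\frac{420690}{114347} - 384\right) \left(167067 - 194628\right) = \left(- \frac{43488558}{114347}\right) \left(-27561\right) = \frac{1198588147038}{114347}$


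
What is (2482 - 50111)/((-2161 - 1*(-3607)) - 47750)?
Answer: 47629/46304 ≈ 1.0286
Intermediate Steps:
(2482 - 50111)/((-2161 - 1*(-3607)) - 47750) = -47629/((-2161 + 3607) - 47750) = -47629/(1446 - 47750) = -47629/(-46304) = -47629*(-1/46304) = 47629/46304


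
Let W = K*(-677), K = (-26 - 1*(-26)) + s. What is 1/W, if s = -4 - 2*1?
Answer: 1/4062 ≈ 0.00024618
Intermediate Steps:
s = -6 (s = -4 - 2 = -6)
K = -6 (K = (-26 - 1*(-26)) - 6 = (-26 + 26) - 6 = 0 - 6 = -6)
W = 4062 (W = -6*(-677) = 4062)
1/W = 1/4062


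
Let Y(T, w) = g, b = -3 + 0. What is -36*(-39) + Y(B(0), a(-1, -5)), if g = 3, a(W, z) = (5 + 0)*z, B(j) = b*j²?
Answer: 1407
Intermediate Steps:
b = -3
B(j) = -3*j²
a(W, z) = 5*z
Y(T, w) = 3
-36*(-39) + Y(B(0), a(-1, -5)) = -36*(-39) + 3 = 1404 + 3 = 1407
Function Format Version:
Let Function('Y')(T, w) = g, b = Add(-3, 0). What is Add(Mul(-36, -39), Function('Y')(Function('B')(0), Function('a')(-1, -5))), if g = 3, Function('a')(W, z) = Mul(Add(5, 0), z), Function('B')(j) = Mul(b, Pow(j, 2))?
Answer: 1407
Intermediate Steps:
b = -3
Function('B')(j) = Mul(-3, Pow(j, 2))
Function('a')(W, z) = Mul(5, z)
Function('Y')(T, w) = 3
Add(Mul(-36, -39), Function('Y')(Function('B')(0), Function('a')(-1, -5))) = Add(Mul(-36, -39), 3) = Add(1404, 3) = 1407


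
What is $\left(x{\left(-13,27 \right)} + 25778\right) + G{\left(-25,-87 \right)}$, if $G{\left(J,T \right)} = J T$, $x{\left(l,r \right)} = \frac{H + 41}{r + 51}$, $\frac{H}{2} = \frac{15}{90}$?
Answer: $\frac{3270563}{117} \approx 27954.0$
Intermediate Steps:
$H = \frac{1}{3}$ ($H = 2 \cdot \frac{15}{90} = 2 \cdot 15 \cdot \frac{1}{90} = 2 \cdot \frac{1}{6} = \frac{1}{3} \approx 0.33333$)
$x{\left(l,r \right)} = \frac{124}{3 \left(51 + r\right)}$ ($x{\left(l,r \right)} = \frac{\frac{1}{3} + 41}{r + 51} = \frac{124}{3 \left(51 + r\right)}$)
$\left(x{\left(-13,27 \right)} + 25778\right) + G{\left(-25,-87 \right)} = \left(\frac{124}{3 \left(51 + 27\right)} + 25778\right) - -2175 = \left(\frac{124}{3 \cdot 78} + 25778\right) + 2175 = \left(\frac{124}{3} \cdot \frac{1}{78} + 25778\right) + 2175 = \left(\frac{62}{117} + 25778\right) + 2175 = \frac{3016088}{117} + 2175 = \frac{3270563}{117}$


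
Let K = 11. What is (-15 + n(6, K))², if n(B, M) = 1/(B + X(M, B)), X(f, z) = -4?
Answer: 841/4 ≈ 210.25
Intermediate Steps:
n(B, M) = 1/(-4 + B) (n(B, M) = 1/(B - 4) = 1/(-4 + B))
(-15 + n(6, K))² = (-15 + 1/(-4 + 6))² = (-15 + 1/2)² = (-15 + ½)² = (-29/2)² = 841/4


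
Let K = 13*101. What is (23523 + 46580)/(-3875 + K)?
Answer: -70103/2562 ≈ -27.363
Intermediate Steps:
K = 1313
(23523 + 46580)/(-3875 + K) = (23523 + 46580)/(-3875 + 1313) = 70103/(-2562) = 70103*(-1/2562) = -70103/2562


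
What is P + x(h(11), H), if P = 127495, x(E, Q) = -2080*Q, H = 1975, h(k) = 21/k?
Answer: -3980505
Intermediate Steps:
P + x(h(11), H) = 127495 - 2080*1975 = 127495 - 4108000 = -3980505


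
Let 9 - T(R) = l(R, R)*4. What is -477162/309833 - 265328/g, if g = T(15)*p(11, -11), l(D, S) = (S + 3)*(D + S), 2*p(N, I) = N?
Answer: 153124610366/7330958613 ≈ 20.887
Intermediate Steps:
p(N, I) = N/2
l(D, S) = (3 + S)*(D + S)
T(R) = 9 - 24*R - 8*R² (T(R) = 9 - (R² + 3*R + 3*R + R*R)*4 = 9 - (R² + 3*R + 3*R + R²)*4 = 9 - (2*R² + 6*R)*4 = 9 - (8*R² + 24*R) = 9 + (-24*R - 8*R²) = 9 - 24*R - 8*R²)
g = -23661/2 (g = (9 - 24*15 - 8*15²)*((½)*11) = (9 - 360 - 8*225)*(11/2) = (9 - 360 - 1800)*(11/2) = -2151*11/2 = -23661/2 ≈ -11831.)
-477162/309833 - 265328/g = -477162/309833 - 265328/(-23661/2) = -477162*1/309833 - 265328*(-2/23661) = -477162/309833 + 530656/23661 = 153124610366/7330958613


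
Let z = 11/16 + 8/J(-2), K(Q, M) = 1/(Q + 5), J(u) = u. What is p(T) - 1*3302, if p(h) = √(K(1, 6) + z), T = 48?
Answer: -3302 + I*√453/12 ≈ -3302.0 + 1.7736*I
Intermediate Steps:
K(Q, M) = 1/(5 + Q)
z = -53/16 (z = 11/16 + 8/(-2) = 11*(1/16) + 8*(-½) = 11/16 - 4 = -53/16 ≈ -3.3125)
p(h) = I*√453/12 (p(h) = √(1/(5 + 1) - 53/16) = √(1/6 - 53/16) = √(⅙ - 53/16) = √(-151/48) = I*√453/12)
p(T) - 1*3302 = I*√453/12 - 1*3302 = I*√453/12 - 3302 = -3302 + I*√453/12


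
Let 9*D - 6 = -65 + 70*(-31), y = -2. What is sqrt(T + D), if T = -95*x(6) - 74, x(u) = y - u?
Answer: sqrt(3945)/3 ≈ 20.936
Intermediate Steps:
x(u) = -2 - u
D = -743/3 (D = 2/3 + (-65 + 70*(-31))/9 = 2/3 + (-65 - 2170)/9 = 2/3 + (1/9)*(-2235) = 2/3 - 745/3 = -743/3 ≈ -247.67)
T = 686 (T = -95*(-2 - 1*6) - 74 = -95*(-2 - 6) - 74 = -95*(-8) - 74 = 760 - 74 = 686)
sqrt(T + D) = sqrt(686 - 743/3) = sqrt(1315/3) = sqrt(3945)/3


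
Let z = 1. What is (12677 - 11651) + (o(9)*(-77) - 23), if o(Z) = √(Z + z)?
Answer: 1003 - 77*√10 ≈ 759.50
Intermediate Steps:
o(Z) = √(1 + Z) (o(Z) = √(Z + 1) = √(1 + Z))
(12677 - 11651) + (o(9)*(-77) - 23) = (12677 - 11651) + (√(1 + 9)*(-77) - 23) = 1026 + (√10*(-77) - 23) = 1026 + (-77*√10 - 23) = 1026 + (-23 - 77*√10) = 1003 - 77*√10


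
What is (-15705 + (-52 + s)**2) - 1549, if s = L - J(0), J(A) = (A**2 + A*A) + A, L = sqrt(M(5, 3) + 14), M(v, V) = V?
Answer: -17254 + (52 - sqrt(17))**2 ≈ -14962.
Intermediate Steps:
L = sqrt(17) (L = sqrt(3 + 14) = sqrt(17) ≈ 4.1231)
J(A) = A + 2*A**2 (J(A) = (A**2 + A**2) + A = 2*A**2 + A = A + 2*A**2)
s = sqrt(17) (s = sqrt(17) - 0*(1 + 2*0) = sqrt(17) - 0*(1 + 0) = sqrt(17) - 0 = sqrt(17) - 1*0 = sqrt(17) + 0 = sqrt(17) ≈ 4.1231)
(-15705 + (-52 + s)**2) - 1549 = (-15705 + (-52 + sqrt(17))**2) - 1549 = -17254 + (-52 + sqrt(17))**2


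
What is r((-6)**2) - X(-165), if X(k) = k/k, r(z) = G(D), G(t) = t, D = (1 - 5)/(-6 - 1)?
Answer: -3/7 ≈ -0.42857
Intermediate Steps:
D = 4/7 (D = -4/(-7) = -4*(-1/7) = 4/7 ≈ 0.57143)
r(z) = 4/7
X(k) = 1
r((-6)**2) - X(-165) = 4/7 - 1*1 = 4/7 - 1 = -3/7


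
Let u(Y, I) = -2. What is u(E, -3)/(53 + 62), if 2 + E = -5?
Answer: -2/115 ≈ -0.017391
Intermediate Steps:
E = -7 (E = -2 - 5 = -7)
u(E, -3)/(53 + 62) = -2/(53 + 62) = -2/115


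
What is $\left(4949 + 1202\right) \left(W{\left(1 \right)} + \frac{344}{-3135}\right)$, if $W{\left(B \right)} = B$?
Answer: $\frac{17167441}{3135} \approx 5476.1$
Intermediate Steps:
$\left(4949 + 1202\right) \left(W{\left(1 \right)} + \frac{344}{-3135}\right) = \left(4949 + 1202\right) \left(1 + \frac{344}{-3135}\right) = 6151 \left(1 + 344 \left(- \frac{1}{3135}\right)\right) = 6151 \left(1 - \frac{344}{3135}\right) = 6151 \cdot \frac{2791}{3135} = \frac{17167441}{3135}$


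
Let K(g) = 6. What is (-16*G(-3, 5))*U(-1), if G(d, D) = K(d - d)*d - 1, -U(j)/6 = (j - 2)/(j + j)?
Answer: -2736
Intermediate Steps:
U(j) = -3*(-2 + j)/j (U(j) = -6*(j - 2)/(j + j) = -6*(-2 + j)/(2*j) = -6*(-2 + j)*1/(2*j) = -3*(-2 + j)/j)
G(d, D) = -1 + 6*d (G(d, D) = 6*d - 1 = -1 + 6*d)
(-16*G(-3, 5))*U(-1) = (-16*(-1 + 6*(-3)))*(-3 + 6/(-1)) = (-16*(-1 - 18))*(-3 + 6*(-1)) = (-16*(-19))*(-3 - 6) = 304*(-9) = -2736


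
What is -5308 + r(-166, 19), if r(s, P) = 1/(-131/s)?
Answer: -695182/131 ≈ -5306.7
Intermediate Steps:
r(s, P) = -s/131
-5308 + r(-166, 19) = -5308 - 1/131*(-166) = -5308 + 166/131 = -695182/131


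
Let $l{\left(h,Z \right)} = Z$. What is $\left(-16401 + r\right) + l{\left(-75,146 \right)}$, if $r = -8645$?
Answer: $-24900$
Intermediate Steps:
$\left(-16401 + r\right) + l{\left(-75,146 \right)} = \left(-16401 - 8645\right) + 146 = -25046 + 146 = -24900$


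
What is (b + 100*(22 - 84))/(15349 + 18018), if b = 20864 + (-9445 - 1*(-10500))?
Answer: 15719/33367 ≈ 0.47109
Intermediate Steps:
b = 21919 (b = 20864 + (-9445 + 10500) = 20864 + 1055 = 21919)
(b + 100*(22 - 84))/(15349 + 18018) = (21919 + 100*(22 - 84))/(15349 + 18018) = (21919 + 100*(-62))/33367 = (21919 - 6200)*(1/33367) = 15719*(1/33367) = 15719/33367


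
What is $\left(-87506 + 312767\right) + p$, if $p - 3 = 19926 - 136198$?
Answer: $108992$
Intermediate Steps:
$p = -116269$ ($p = 3 + \left(19926 - 136198\right) = 3 - 116272 = -116269$)
$\left(-87506 + 312767\right) + p = \left(-87506 + 312767\right) - 116269 = 225261 - 116269 = 108992$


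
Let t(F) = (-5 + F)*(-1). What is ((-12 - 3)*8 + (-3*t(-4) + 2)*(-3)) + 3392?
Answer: 3347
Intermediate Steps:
t(F) = 5 - F
((-12 - 3)*8 + (-3*t(-4) + 2)*(-3)) + 3392 = ((-12 - 3)*8 + (-3*(5 - 1*(-4)) + 2)*(-3)) + 3392 = (-15*8 + (-3*(5 + 4) + 2)*(-3)) + 3392 = (-120 + (-3*9 + 2)*(-3)) + 3392 = (-120 + (-27 + 2)*(-3)) + 3392 = (-120 - 25*(-3)) + 3392 = (-120 + 75) + 3392 = -45 + 3392 = 3347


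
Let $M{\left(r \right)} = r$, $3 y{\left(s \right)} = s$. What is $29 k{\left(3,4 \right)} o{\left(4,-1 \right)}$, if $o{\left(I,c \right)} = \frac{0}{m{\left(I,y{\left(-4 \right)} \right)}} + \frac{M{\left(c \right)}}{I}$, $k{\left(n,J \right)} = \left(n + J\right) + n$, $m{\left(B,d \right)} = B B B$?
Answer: $- \frac{145}{2} \approx -72.5$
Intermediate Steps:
$y{\left(s \right)} = \frac{s}{3}$
$m{\left(B,d \right)} = B^{3}$ ($m{\left(B,d \right)} = B^{2} B = B^{3}$)
$k{\left(n,J \right)} = J + 2 n$ ($k{\left(n,J \right)} = \left(J + n\right) + n = J + 2 n$)
$o{\left(I,c \right)} = \frac{c}{I}$ ($o{\left(I,c \right)} = \frac{0}{I^{3}} + \frac{c}{I} = 0 + \frac{c}{I} = \frac{c}{I}$)
$29 k{\left(3,4 \right)} o{\left(4,-1 \right)} = 29 \left(4 + 2 \cdot 3\right) \left(- \frac{1}{4}\right) = 29 \left(4 + 6\right) \left(\left(-1\right) \frac{1}{4}\right) = 29 \cdot 10 \left(- \frac{1}{4}\right) = 290 \left(- \frac{1}{4}\right) = - \frac{145}{2}$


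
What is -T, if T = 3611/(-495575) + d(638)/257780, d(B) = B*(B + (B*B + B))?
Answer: -6455020027421/6387466175 ≈ -1010.6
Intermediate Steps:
d(B) = B*(B**2 + 2*B) (d(B) = B*(B + (B**2 + B)) = B*(B + (B + B**2)) = B*(B**2 + 2*B))
T = 6455020027421/6387466175 (T = 3611/(-495575) + (638**2*(2 + 638))/257780 = 3611*(-1/495575) + (407044*640)*(1/257780) = -3611/495575 + 260508160*(1/257780) = -3611/495575 + 13025408/12889 = 6455020027421/6387466175 ≈ 1010.6)
-T = -1*6455020027421/6387466175 = -6455020027421/6387466175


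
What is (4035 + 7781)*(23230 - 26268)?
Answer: -35897008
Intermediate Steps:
(4035 + 7781)*(23230 - 26268) = 11816*(-3038) = -35897008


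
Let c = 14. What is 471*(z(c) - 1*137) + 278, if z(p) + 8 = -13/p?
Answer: -958361/14 ≈ -68454.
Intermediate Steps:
z(p) = -8 - 13/p
471*(z(c) - 1*137) + 278 = 471*((-8 - 13/14) - 1*137) + 278 = 471*((-8 - 13*1/14) - 137) + 278 = 471*((-8 - 13/14) - 137) + 278 = 471*(-125/14 - 137) + 278 = 471*(-2043/14) + 278 = -962253/14 + 278 = -958361/14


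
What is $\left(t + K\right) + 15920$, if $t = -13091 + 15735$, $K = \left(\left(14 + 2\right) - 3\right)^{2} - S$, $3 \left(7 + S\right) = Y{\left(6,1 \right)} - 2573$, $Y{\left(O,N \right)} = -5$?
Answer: $\frac{58798}{3} \approx 19599.0$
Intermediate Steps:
$S = - \frac{2599}{3}$ ($S = -7 + \frac{-5 - 2573}{3} = -7 + \frac{1}{3} \left(-2578\right) = -7 - \frac{2578}{3} = - \frac{2599}{3} \approx -866.33$)
$K = \frac{3106}{3}$ ($K = \left(\left(14 + 2\right) - 3\right)^{2} - - \frac{2599}{3} = \left(16 - 3\right)^{2} + \frac{2599}{3} = 13^{2} + \frac{2599}{3} = 169 + \frac{2599}{3} = \frac{3106}{3} \approx 1035.3$)
$t = 2644$
$\left(t + K\right) + 15920 = \left(2644 + \frac{3106}{3}\right) + 15920 = \frac{11038}{3} + 15920 = \frac{58798}{3}$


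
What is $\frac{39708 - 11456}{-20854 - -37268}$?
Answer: $\frac{14126}{8207} \approx 1.7212$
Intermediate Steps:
$\frac{39708 - 11456}{-20854 - -37268} = \frac{28252}{-20854 + 37268} = \frac{28252}{16414} = 28252 \cdot \frac{1}{16414} = \frac{14126}{8207}$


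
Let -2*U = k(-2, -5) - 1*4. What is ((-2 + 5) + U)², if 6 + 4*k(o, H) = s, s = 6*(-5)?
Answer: 361/4 ≈ 90.250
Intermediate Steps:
s = -30
k(o, H) = -9 (k(o, H) = -3/2 + (¼)*(-30) = -3/2 - 15/2 = -9)
U = 13/2 (U = -(-9 - 1*4)/2 = -(-9 - 4)/2 = -½*(-13) = 13/2 ≈ 6.5000)
((-2 + 5) + U)² = ((-2 + 5) + 13/2)² = (3 + 13/2)² = (19/2)² = 361/4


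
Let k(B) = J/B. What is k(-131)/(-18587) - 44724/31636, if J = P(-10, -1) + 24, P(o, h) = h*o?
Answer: -27224314451/19257600373 ≈ -1.4137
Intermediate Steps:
J = 34 (J = -1*(-10) + 24 = 10 + 24 = 34)
k(B) = 34/B
k(-131)/(-18587) - 44724/31636 = (34/(-131))/(-18587) - 44724/31636 = (34*(-1/131))*(-1/18587) - 44724*1/31636 = -34/131*(-1/18587) - 11181/7909 = 34/2434897 - 11181/7909 = -27224314451/19257600373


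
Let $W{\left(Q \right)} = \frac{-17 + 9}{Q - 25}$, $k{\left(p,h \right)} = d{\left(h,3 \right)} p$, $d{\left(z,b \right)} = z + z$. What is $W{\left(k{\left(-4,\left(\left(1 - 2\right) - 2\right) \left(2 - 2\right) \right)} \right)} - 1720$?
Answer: $- \frac{42992}{25} \approx -1719.7$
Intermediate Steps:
$d{\left(z,b \right)} = 2 z$
$k{\left(p,h \right)} = 2 h p$
$W{\left(Q \right)} = - \frac{8}{-25 + Q}$
$W{\left(k{\left(-4,\left(\left(1 - 2\right) - 2\right) \left(2 - 2\right) \right)} \right)} - 1720 = - \frac{8}{-25 + 2 \left(\left(1 - 2\right) - 2\right) \left(2 - 2\right) \left(-4\right)} - 1720 = - \frac{8}{-25 + 2 \left(\left(1 - 2\right) - 2\right) 0 \left(-4\right)} - 1720 = - \frac{8}{-25 + 2 \left(-1 - 2\right) 0 \left(-4\right)} - 1720 = - \frac{8}{-25 + 2 \left(\left(-3\right) 0\right) \left(-4\right)} - 1720 = - \frac{8}{-25 + 2 \cdot 0 \left(-4\right)} - 1720 = - \frac{8}{-25 + 0} - 1720 = - \frac{8}{-25} - 1720 = \left(-8\right) \left(- \frac{1}{25}\right) - 1720 = \frac{8}{25} - 1720 = - \frac{42992}{25}$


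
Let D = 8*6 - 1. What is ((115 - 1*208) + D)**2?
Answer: 2116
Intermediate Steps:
D = 47 (D = 48 - 1 = 47)
((115 - 1*208) + D)**2 = ((115 - 1*208) + 47)**2 = ((115 - 208) + 47)**2 = (-93 + 47)**2 = (-46)**2 = 2116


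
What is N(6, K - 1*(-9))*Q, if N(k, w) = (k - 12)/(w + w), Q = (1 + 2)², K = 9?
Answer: -3/2 ≈ -1.5000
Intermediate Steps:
Q = 9 (Q = 3² = 9)
N(k, w) = (-12 + k)/(2*w) (N(k, w) = (-12 + k)/((2*w)) = (-12 + k)*(1/(2*w)) = (-12 + k)/(2*w))
N(6, K - 1*(-9))*Q = ((-12 + 6)/(2*(9 - 1*(-9))))*9 = ((½)*(-6)/(9 + 9))*9 = ((½)*(-6)/18)*9 = ((½)*(1/18)*(-6))*9 = -⅙*9 = -3/2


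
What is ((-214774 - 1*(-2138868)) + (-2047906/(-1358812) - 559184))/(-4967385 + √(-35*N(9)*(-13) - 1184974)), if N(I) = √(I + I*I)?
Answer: -132475581059/(97058*(4967385 - I*√(1184974 - 1365*√10))) ≈ -0.27477 - 6.0105e-5*I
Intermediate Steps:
N(I) = √(I + I²)
((-214774 - 1*(-2138868)) + (-2047906/(-1358812) - 559184))/(-4967385 + √(-35*N(9)*(-13) - 1184974)) = ((-214774 - 1*(-2138868)) + (-2047906/(-1358812) - 559184))/(-4967385 + √(-35*3*√(1 + 9)*(-13) - 1184974)) = ((-214774 + 2138868) + (-2047906*(-1/1358812) - 559184))/(-4967385 + √(-35*3*√10*(-13) - 1184974)) = (1924094 + (146279/97058 - 559184))/(-4967385 + √(-105*√10*(-13) - 1184974)) = (1924094 - 54273134393/97058)/(-4967385 + √(-105*√10*(-13) - 1184974)) = 132475581059/(97058*(-4967385 + √(-105*√10*(-13) - 1184974))) = 132475581059/(97058*(-4967385 + √(1365*√10 - 1184974))) = 132475581059/(97058*(-4967385 + √(-1184974 + 1365*√10)))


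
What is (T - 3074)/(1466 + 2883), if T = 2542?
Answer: -532/4349 ≈ -0.12233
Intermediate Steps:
(T - 3074)/(1466 + 2883) = (2542 - 3074)/(1466 + 2883) = -532/4349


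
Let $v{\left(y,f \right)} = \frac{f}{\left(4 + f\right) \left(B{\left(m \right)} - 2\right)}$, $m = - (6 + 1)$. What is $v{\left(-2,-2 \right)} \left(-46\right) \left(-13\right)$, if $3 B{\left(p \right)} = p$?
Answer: $138$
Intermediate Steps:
$m = -7$ ($m = \left(-1\right) 7 = -7$)
$B{\left(p \right)} = \frac{p}{3}$
$v{\left(y,f \right)} = \frac{f}{- \frac{52}{3} - \frac{13 f}{3}}$ ($v{\left(y,f \right)} = \frac{f}{\left(4 + f\right) \left(\frac{1}{3} \left(-7\right) - 2\right)} = \frac{f}{\left(4 + f\right) \left(- \frac{7}{3} - 2\right)} = \frac{f}{\left(4 + f\right) \left(- \frac{13}{3}\right)} = \frac{f}{- \frac{52}{3} - \frac{13 f}{3}}$)
$v{\left(-2,-2 \right)} \left(-46\right) \left(-13\right) = \left(-3\right) \left(-2\right) \frac{1}{52 + 13 \left(-2\right)} \left(-46\right) \left(-13\right) = \left(-3\right) \left(-2\right) \frac{1}{52 - 26} \left(-46\right) \left(-13\right) = \left(-3\right) \left(-2\right) \frac{1}{26} \left(-46\right) \left(-13\right) = \frac{3}{13} \left(-46\right) \left(-13\right) = \left(- \frac{138}{13}\right) \left(-13\right) = 138$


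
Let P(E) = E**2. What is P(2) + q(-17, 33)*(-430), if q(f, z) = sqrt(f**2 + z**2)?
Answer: 4 - 430*sqrt(1378) ≈ -15958.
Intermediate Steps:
P(2) + q(-17, 33)*(-430) = 2**2 + sqrt((-17)**2 + 33**2)*(-430) = 4 + sqrt(289 + 1089)*(-430) = 4 + sqrt(1378)*(-430) = 4 - 430*sqrt(1378)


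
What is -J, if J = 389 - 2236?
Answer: 1847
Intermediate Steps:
J = -1847
-J = -1*(-1847) = 1847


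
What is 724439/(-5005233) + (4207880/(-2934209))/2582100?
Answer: -30492644205046073/210676403921673465 ≈ -0.14474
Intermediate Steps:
724439/(-5005233) + (4207880/(-2934209))/2582100 = 724439*(-1/5005233) + (4207880*(-1/2934209))*(1/2582100) = -724439/5005233 - 4207880/2934209*1/2582100 = -724439/5005233 - 210394/378821052945 = -30492644205046073/210676403921673465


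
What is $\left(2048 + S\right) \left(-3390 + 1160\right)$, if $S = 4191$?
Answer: $-13912970$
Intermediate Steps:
$\left(2048 + S\right) \left(-3390 + 1160\right) = \left(2048 + 4191\right) \left(-3390 + 1160\right) = 6239 \left(-2230\right) = -13912970$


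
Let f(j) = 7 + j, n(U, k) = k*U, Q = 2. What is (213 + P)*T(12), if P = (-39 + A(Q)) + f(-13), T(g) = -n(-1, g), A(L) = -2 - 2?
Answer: 1968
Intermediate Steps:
n(U, k) = U*k
A(L) = -4
T(g) = g (T(g) = -(-1)*g = g)
P = -49 (P = (-39 - 4) + (7 - 13) = -43 - 6 = -49)
(213 + P)*T(12) = (213 - 49)*12 = 164*12 = 1968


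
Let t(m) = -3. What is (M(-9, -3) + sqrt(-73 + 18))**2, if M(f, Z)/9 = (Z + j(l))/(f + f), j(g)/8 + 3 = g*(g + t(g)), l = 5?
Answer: 2589/4 - 53*I*sqrt(55) ≈ 647.25 - 393.06*I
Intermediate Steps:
j(g) = -24 + 8*g*(-3 + g) (j(g) = -24 + 8*(g*(g - 3)) = -24 + 8*(g*(-3 + g)) = -24 + 8*g*(-3 + g))
M(f, Z) = 9*(56 + Z)/(2*f) (M(f, Z) = 9*((Z + (-24 - 24*5 + 8*5**2))/(f + f)) = 9*((Z + (-24 - 120 + 8*25))/((2*f))) = 9*((Z + (-24 - 120 + 200))*(1/(2*f))) = 9*((Z + 56)*(1/(2*f))) = 9*((56 + Z)*(1/(2*f))) = 9*((56 + Z)/(2*f)) = 9*(56 + Z)/(2*f))
(M(-9, -3) + sqrt(-73 + 18))**2 = ((9/2)*(56 - 3)/(-9) + sqrt(-73 + 18))**2 = ((9/2)*(-1/9)*53 + sqrt(-55))**2 = (-53/2 + I*sqrt(55))**2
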